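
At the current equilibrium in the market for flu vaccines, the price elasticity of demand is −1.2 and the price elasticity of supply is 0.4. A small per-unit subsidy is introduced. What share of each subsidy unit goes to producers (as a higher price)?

Producer share = 0.75

For a small subsidy around the equilibrium, the benefit split depends on the relative slopes, which at a point are proportional to the elasticities.
Buyer share = εs/(εs + |εd|) = 0.4/(0.4 + 1.2) = 0.25; seller share = |εd|/(εs + |εd|) = 0.75.
So producers capture 0.75 of the subsidy.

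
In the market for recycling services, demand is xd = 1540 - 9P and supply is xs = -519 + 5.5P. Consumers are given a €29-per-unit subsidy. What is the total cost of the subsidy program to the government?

Pre-subsidy: 1540 - 9P = -519 + 5.5P gives P* = 142, x* = 262.
With the rebate, buyers effectively pay Pb = Ps − 29, where Ps is the price sellers receive.
Demand in terms of Ps becomes xd = 1540 − 9(Ps − 29) = 1801 - 9Ps. Setting this equal to supply: 1801 - 9Ps = -519 + 5.5Ps, so Ps = 160.
Buyers pay Pb = 160 − 29 = 131; x' = -519 + 5.5·160 = 361.
Government outlay = subsidy × quantity = 29 × 361 = 10469.

Government cost = €10469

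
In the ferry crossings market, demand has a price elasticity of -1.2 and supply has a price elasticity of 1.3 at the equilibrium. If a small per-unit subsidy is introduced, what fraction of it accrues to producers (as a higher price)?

Producer share = 0.48

For a small subsidy around the equilibrium, the benefit split depends on the relative slopes, which at a point are proportional to the elasticities.
Buyer share = εs/(εs + |εd|) = 1.3/(1.3 + 1.2) = 0.52; seller share = |εd|/(εs + |εd|) = 0.48.
So producers capture 0.48 of the subsidy.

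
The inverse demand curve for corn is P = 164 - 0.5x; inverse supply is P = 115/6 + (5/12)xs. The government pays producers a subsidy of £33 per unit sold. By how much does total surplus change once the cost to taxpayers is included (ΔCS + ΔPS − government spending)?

Pre-subsidy: 164 - 0.5x = 115/6 + (5/12)x gives x* = 158 and P* = 85.
With the subsidy, sellers receive Ps = Pb + 33 for each unit, where Pb is the price buyers pay.
On the curves, Pb = 164 - 0.5x and Ps = 115/6 + (5/12)x; the wedge Ps − Pb = 33 gives 115/6 + (5/12)x − (164 - 0.5x) = 33, so x' = 194.
Then Pb = 164 − 0.5·194 = 67 and Ps = 115/6 + (5/12)·194 = 100.
ΔCS = ½(158 + 194)(85 − 67) = 3168; ΔPS = ½(158 + 194)(100 − 85) = 2640.
Government spending = 33 × 194 = 6402.
Net change = 3168 + 2640 − 6402 = -594. The loss equals the DWL triangle ½·33·36.

Net change in total surplus = -£594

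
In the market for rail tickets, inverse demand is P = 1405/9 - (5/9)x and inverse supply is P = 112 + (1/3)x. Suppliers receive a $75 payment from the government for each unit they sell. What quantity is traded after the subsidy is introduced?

Pre-subsidy: 1405/9 - (5/9)x = 112 + (1/3)x gives x* = 49.625 and P* = 3085/24.
With the subsidy, sellers receive Ps = Pb + 75 for each unit, where Pb is the price buyers pay.
On the curves, Pb = 1405/9 - (5/9)x and Ps = 112 + (1/3)x; the wedge Ps − Pb = 75 gives 112 + (1/3)x − (1405/9 - (5/9)x) = 75, so x' = 134.
Then Pb = 1405/9 − (5/9)·134 = 245/3 and Ps = 112 + (1/3)·134 = 470/3.

x' = 134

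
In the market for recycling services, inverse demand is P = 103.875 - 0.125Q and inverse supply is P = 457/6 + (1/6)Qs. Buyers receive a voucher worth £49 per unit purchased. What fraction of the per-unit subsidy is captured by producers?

Producer share = 4/7

Pre-subsidy: 103.875 - 0.125Q = 457/6 + (1/6)Q gives Q* = 95 and P* = 92.
With the rebate, buyers effectively pay Pb = Ps − 49, where Ps is the price sellers receive.
On the curves, Pb = 103.875 - 0.125Q and Ps = 457/6 + (1/6)Q; the wedge Ps − Pb = 49 gives 457/6 + (1/6)Q − (103.875 - 0.125Q) = 49, so Q' = 263.
Then Pb = 103.875 − 0.125·263 = 71 and Ps = 457/6 + (1/6)·263 = 120.
Buyers' price falls by P* − Pb = 92 − 71 = 21; sellers' price rises by Ps − P* = 120 − 92 = 28.
So producers capture 28/49 = 4/7 of each unit of subsidy.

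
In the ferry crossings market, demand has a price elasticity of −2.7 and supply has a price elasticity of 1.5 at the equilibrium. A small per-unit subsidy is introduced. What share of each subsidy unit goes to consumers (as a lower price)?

For a small subsidy around the equilibrium, the benefit split depends on the relative slopes, which at a point are proportional to the elasticities.
Buyer share = εs/(εs + |εd|) = 1.5/(1.5 + 2.7) = 5/14; seller share = |εd|/(εs + |εd|) = 9/14.

Consumer share = 5/14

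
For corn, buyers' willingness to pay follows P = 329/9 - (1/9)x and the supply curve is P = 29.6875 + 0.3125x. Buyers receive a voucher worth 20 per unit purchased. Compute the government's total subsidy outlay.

Pre-subsidy: 329/9 - (1/9)x = 29.6875 + 0.3125x gives x* = 989/61 and P* = 2120/61.
With the rebate, buyers effectively pay Pb = Ps − 20, where Ps is the price sellers receive.
On the curves, Pb = 329/9 - (1/9)x and Ps = 29.6875 + 0.3125x; the wedge Ps − Pb = 20 gives 29.6875 + 0.3125x − (329/9 - (1/9)x) = 20, so x' = 3869/61.
Then Pb = 329/9 − (1/9)·(3869/61) = 1800/61 and Ps = 29.6875 + 0.3125·(3869/61) = 3020/61.
Government outlay = subsidy × quantity = 20 × 3869/61 = 77380/61.

Government cost = 77380/61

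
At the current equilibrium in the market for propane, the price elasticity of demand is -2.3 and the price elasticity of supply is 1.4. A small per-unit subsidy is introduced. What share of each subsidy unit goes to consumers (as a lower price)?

Consumer share = 14/37

For a small subsidy around the equilibrium, the benefit split depends on the relative slopes, which at a point are proportional to the elasticities.
Buyer share = εs/(εs + |εd|) = 1.4/(1.4 + 2.3) = 14/37; seller share = |εd|/(εs + |εd|) = 23/37.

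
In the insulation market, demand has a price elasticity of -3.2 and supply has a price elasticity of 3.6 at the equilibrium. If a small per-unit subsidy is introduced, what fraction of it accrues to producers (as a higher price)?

For a small subsidy around the equilibrium, the benefit split depends on the relative slopes, which at a point are proportional to the elasticities.
Buyer share = εs/(εs + |εd|) = 3.6/(3.6 + 3.2) = 9/17; seller share = |εd|/(εs + |εd|) = 8/17.
So producers capture 8/17 of the subsidy.

Producer share = 8/17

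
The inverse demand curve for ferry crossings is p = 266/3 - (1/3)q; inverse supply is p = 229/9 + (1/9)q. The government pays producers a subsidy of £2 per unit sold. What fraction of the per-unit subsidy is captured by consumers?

Consumer share = 0.75

Pre-subsidy: 266/3 - (1/3)q = 229/9 + (1/9)q gives q* = 142.25 and p* = 41.25.
With the subsidy, sellers receive ps = pb + 2 for each unit, where pb is the price buyers pay.
On the curves, pb = 266/3 - (1/3)q and ps = 229/9 + (1/9)q; the wedge ps − pb = 2 gives 229/9 + (1/9)q − (266/3 - (1/3)q) = 2, so q' = 146.75.
Then pb = 266/3 − (1/3)·146.75 = 39.75 and ps = 229/9 + (1/9)·146.75 = 41.75.
Buyers' price falls by p* − pb = 41.25 − 39.75 = 1.5; sellers' price rises by ps − p* = 41.75 − 41.25 = 0.5.
So consumers capture 1.5/2 = 0.75 of each unit of subsidy.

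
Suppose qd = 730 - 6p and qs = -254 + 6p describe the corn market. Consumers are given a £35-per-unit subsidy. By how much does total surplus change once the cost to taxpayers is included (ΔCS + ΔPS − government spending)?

Pre-subsidy: 730 - 6p = -254 + 6p gives p* = 82, q* = 238.
With the rebate, buyers effectively pay pb = ps − 35, where ps is the price sellers receive.
Demand in terms of ps becomes qd = 730 − 6(ps − 35) = 940 - 6ps. Setting this equal to supply: 940 - 6ps = -254 + 6ps, so ps = 99.5.
Buyers pay pb = 99.5 − 35 = 64.5; q' = -254 + 6·99.5 = 343.
ΔCS = ½(238 + 343)(82 − 64.5) = 5083.75; ΔPS = ½(238 + 343)(99.5 − 82) = 5083.75.
Government spending = 35 × 343 = 12005.
Net change = 5083.75 + 5083.75 − 12005 = -1837.5. The loss equals the DWL triangle ½·35·105.

Net change in total surplus = -£1837.5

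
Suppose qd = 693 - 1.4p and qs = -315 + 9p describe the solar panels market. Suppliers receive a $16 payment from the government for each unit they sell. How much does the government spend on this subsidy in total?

Government cost = 119952/13

Pre-subsidy: 693 - 1.4p = -315 + 9p gives p* = 1260/13, q* = 7245/13.
With the subsidy, sellers receive ps = pb + 16 for each unit, where pb is the price buyers pay.
Supply in terms of pb becomes qs = -315 + 9(pb + 16) = -171 + 9pb. Setting this equal to demand: 693 - 1.4pb = -171 + 9pb, so pb = 1080/13.
Sellers receive ps = 1080/13 + 16 = 1288/13; q' = 693 − 1.4·(1080/13) = 7497/13.
Government outlay = subsidy × quantity = 16 × 7497/13 = 119952/13.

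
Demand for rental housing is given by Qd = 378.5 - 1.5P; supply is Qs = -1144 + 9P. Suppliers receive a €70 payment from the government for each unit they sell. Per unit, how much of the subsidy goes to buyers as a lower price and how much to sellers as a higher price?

Pre-subsidy: 378.5 - 1.5P = -1144 + 9P gives P* = 145, Q* = 161.
With the subsidy, sellers receive Ps = Pb + 70 for each unit, where Pb is the price buyers pay.
Supply in terms of Pb becomes Qs = -1144 + 9(Pb + 70) = -514 + 9Pb. Setting this equal to demand: 378.5 - 1.5Pb = -514 + 9Pb, so Pb = 85.
Sellers receive Ps = 85 + 70 = 155; Q' = 378.5 − 1.5·85 = 251.
Buyers' price falls by P* − Pb = 145 − 85 = 60; sellers' price rises by Ps − P* = 155 − 145 = 10.

Buyers gain €60 per unit; sellers gain €10 per unit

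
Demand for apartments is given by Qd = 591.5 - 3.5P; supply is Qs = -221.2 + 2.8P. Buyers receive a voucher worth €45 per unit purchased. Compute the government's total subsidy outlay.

Pre-subsidy: 591.5 - 3.5P = -221.2 + 2.8P gives P* = 129, Q* = 140.
With the rebate, buyers effectively pay Pb = Ps − 45, where Ps is the price sellers receive.
Demand in terms of Ps becomes Qd = 591.5 − 3.5(Ps − 45) = 749 - 3.5Ps. Setting this equal to supply: 749 - 3.5Ps = -221.2 + 2.8Ps, so Ps = 154.
Buyers pay Pb = 154 − 45 = 109; Q' = -221.2 + 2.8·154 = 210.
Government outlay = subsidy × quantity = 45 × 210 = 9450.

Government cost = €9450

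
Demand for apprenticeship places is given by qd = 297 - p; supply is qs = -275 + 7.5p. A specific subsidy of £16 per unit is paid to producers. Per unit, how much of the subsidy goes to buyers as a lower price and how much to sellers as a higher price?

Pre-subsidy: 297 - p = -275 + 7.5p gives p* = 1144/17, q* = 3905/17.
With the subsidy, sellers receive ps = pb + 16 for each unit, where pb is the price buyers pay.
Supply in terms of pb becomes qs = -275 + 7.5(pb + 16) = -155 + 7.5pb. Setting this equal to demand: 297 - pb = -155 + 7.5pb, so pb = 904/17.
Sellers receive ps = 904/17 + 16 = 1176/17; q' = 297 − 1·(904/17) = 4145/17.
Buyers' price falls by p* − pb = 1144/17 − 904/17 = 240/17; sellers' price rises by ps − p* = 1176/17 − 1144/17 = 32/17.

Buyers gain 240/17 per unit; sellers gain 32/17 per unit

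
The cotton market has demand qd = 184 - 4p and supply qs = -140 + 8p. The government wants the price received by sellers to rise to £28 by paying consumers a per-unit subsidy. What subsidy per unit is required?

Required subsidy s = £3 per unit

At a seller price of 28, quantity supplied is -140 + 8·28 = 84.
Buyers absorb 84 only when they pay pb with 184 − 4·pb = 84, i.e. pb = 25.
s = ps − pb = 28 − 25 = 3.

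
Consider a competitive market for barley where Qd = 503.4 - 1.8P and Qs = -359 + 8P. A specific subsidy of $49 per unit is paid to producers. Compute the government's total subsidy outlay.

Government cost = $20433

Pre-subsidy: 503.4 - 1.8P = -359 + 8P gives P* = 88, Q* = 345.
With the subsidy, sellers receive Ps = Pb + 49 for each unit, where Pb is the price buyers pay.
Supply in terms of Pb becomes Qs = -359 + 8(Pb + 49) = 33 + 8Pb. Setting this equal to demand: 503.4 - 1.8Pb = 33 + 8Pb, so Pb = 48.
Sellers receive Ps = 48 + 49 = 97; Q' = 503.4 − 1.8·48 = 417.
Government outlay = subsidy × quantity = 49 × 417 = 20433.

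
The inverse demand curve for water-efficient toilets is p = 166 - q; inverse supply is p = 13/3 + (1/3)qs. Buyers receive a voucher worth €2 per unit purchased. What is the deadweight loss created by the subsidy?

Pre-subsidy: 166 - q = 13/3 + (1/3)q gives q* = 121.25 and p* = 44.75.
With the rebate, buyers effectively pay pb = ps − 2, where ps is the price sellers receive.
On the curves, pb = 166 - q and ps = 13/3 + (1/3)q; the wedge ps − pb = 2 gives 13/3 + (1/3)q − (166 - q) = 2, so q' = 122.75.
Then pb = 166 − 1·122.75 = 43.25 and ps = 13/3 + (1/3)·122.75 = 45.25.
The subsidy expands output by 122.75 − 121.25 = 1.5 past the efficient level; on those units the gap between marginal cost and willingness to pay runs from 0 up to 2.
DWL = ½ × 2 × 1.5 = 1.5.

Deadweight loss = €1.5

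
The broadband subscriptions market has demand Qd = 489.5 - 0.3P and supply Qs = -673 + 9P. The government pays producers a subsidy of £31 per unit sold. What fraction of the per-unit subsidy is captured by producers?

Producer share = 1/31

Pre-subsidy: 489.5 - 0.3P = -673 + 9P gives P* = 125, Q* = 452.
With the subsidy, sellers receive Ps = Pb + 31 for each unit, where Pb is the price buyers pay.
Supply in terms of Pb becomes Qs = -673 + 9(Pb + 31) = -394 + 9Pb. Setting this equal to demand: 489.5 - 0.3Pb = -394 + 9Pb, so Pb = 95.
Sellers receive Ps = 95 + 31 = 126; Q' = 489.5 − 0.3·95 = 461.
Buyers' price falls by P* − Pb = 125 − 95 = 30; sellers' price rises by Ps − P* = 126 − 125 = 1.
So producers capture 1/31 = 1/31 of each unit of subsidy.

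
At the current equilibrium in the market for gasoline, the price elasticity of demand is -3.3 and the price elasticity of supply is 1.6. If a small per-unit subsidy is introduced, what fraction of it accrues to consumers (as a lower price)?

Consumer share = 16/49

For a small subsidy around the equilibrium, the benefit split depends on the relative slopes, which at a point are proportional to the elasticities.
Buyer share = εs/(εs + |εd|) = 1.6/(1.6 + 3.3) = 16/49; seller share = |εd|/(εs + |εd|) = 33/49.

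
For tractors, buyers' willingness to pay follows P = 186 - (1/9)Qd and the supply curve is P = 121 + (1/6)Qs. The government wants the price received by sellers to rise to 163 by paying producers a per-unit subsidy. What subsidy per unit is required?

At a seller price of 163, quantity supplied is -726 + 6·163 = 252.
Buyers absorb 252 only when they pay Pb = 186 − (1/9)·252 = 158.
s = Ps − Pb = 163 − 158 = 5.

Required subsidy s = 5 per unit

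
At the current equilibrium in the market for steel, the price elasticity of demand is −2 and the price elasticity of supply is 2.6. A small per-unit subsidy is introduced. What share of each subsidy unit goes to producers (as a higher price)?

For a small subsidy around the equilibrium, the benefit split depends on the relative slopes, which at a point are proportional to the elasticities.
Buyer share = εs/(εs + |εd|) = 2.6/(2.6 + 2) = 13/23; seller share = |εd|/(εs + |εd|) = 10/23.
So producers capture 10/23 of the subsidy.

Producer share = 10/23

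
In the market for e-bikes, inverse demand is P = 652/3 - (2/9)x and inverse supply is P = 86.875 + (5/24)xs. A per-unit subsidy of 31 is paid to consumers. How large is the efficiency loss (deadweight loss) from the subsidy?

Deadweight loss = 1116

Pre-subsidy: 652/3 - (2/9)x = 86.875 + (5/24)x gives x* = 303 and P* = 150.
With the rebate, buyers effectively pay Pb = Ps − 31, where Ps is the price sellers receive.
On the curves, Pb = 652/3 - (2/9)x and Ps = 86.875 + (5/24)x; the wedge Ps − Pb = 31 gives 86.875 + (5/24)x − (652/3 - (2/9)x) = 31, so x' = 375.
Then Pb = 652/3 − (2/9)·375 = 134 and Ps = 86.875 + (5/24)·375 = 165.
The subsidy expands output by 375 − 303 = 72 past the efficient level; on those units the gap between marginal cost and willingness to pay runs from 0 up to 31.
DWL = ½ × 31 × 72 = 1116.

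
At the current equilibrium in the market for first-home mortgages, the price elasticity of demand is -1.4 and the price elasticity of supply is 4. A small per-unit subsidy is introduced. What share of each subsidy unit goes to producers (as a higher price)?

Producer share = 7/27

For a small subsidy around the equilibrium, the benefit split depends on the relative slopes, which at a point are proportional to the elasticities.
Buyer share = εs/(εs + |εd|) = 4/(4 + 1.4) = 20/27; seller share = |εd|/(εs + |εd|) = 7/27.
So producers capture 7/27 of the subsidy.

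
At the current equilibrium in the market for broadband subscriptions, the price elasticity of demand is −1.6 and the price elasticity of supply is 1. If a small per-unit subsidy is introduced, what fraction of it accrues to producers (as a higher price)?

For a small subsidy around the equilibrium, the benefit split depends on the relative slopes, which at a point are proportional to the elasticities.
Buyer share = εs/(εs + |εd|) = 1/(1 + 1.6) = 5/13; seller share = |εd|/(εs + |εd|) = 8/13.
So producers capture 8/13 of the subsidy.

Producer share = 8/13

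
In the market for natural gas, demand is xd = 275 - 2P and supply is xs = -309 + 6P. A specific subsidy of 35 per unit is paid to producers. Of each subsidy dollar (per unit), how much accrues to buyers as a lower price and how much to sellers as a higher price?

Buyers gain 26.25 per unit; sellers gain 8.75 per unit

Pre-subsidy: 275 - 2P = -309 + 6P gives P* = 73, x* = 129.
With the subsidy, sellers receive Ps = Pb + 35 for each unit, where Pb is the price buyers pay.
Supply in terms of Pb becomes xs = -309 + 6(Pb + 35) = -99 + 6Pb. Setting this equal to demand: 275 - 2Pb = -99 + 6Pb, so Pb = 46.75.
Sellers receive Ps = 46.75 + 35 = 81.75; x' = 275 − 2·46.75 = 181.5.
Buyers' price falls by P* − Pb = 73 − 46.75 = 26.25; sellers' price rises by Ps − P* = 81.75 − 73 = 8.75.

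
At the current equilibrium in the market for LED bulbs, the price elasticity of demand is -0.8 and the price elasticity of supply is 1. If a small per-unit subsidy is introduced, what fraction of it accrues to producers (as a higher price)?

Producer share = 4/9

For a small subsidy around the equilibrium, the benefit split depends on the relative slopes, which at a point are proportional to the elasticities.
Buyer share = εs/(εs + |εd|) = 1/(1 + 0.8) = 5/9; seller share = |εd|/(εs + |εd|) = 4/9.
So producers capture 4/9 of the subsidy.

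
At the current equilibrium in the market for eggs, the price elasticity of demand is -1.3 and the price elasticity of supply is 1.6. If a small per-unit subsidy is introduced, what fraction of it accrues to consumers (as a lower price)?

Consumer share = 16/29

For a small subsidy around the equilibrium, the benefit split depends on the relative slopes, which at a point are proportional to the elasticities.
Buyer share = εs/(εs + |εd|) = 1.6/(1.6 + 1.3) = 16/29; seller share = |εd|/(εs + |εd|) = 13/29.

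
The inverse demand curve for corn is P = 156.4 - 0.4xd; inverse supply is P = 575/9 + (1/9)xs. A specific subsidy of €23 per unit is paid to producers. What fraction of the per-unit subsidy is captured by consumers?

Pre-subsidy: 156.4 - 0.4x = 575/9 + (1/9)x gives x* = 181 and P* = 84.
With the subsidy, sellers receive Ps = Pb + 23 for each unit, where Pb is the price buyers pay.
On the curves, Pb = 156.4 - 0.4x and Ps = 575/9 + (1/9)x; the wedge Ps − Pb = 23 gives 575/9 + (1/9)x − (156.4 - 0.4x) = 23, so x' = 226.
Then Pb = 156.4 − 0.4·226 = 66 and Ps = 575/9 + (1/9)·226 = 89.
Buyers' price falls by P* − Pb = 84 − 66 = 18; sellers' price rises by Ps − P* = 89 − 84 = 5.
So consumers capture 18/23 = 18/23 of each unit of subsidy.

Consumer share = 18/23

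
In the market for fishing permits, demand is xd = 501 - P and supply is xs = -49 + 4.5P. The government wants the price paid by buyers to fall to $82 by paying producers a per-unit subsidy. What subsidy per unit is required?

Required subsidy s = $22 per unit

At a buyer price of 82, quantity demanded is 501 − 1·82 = 419.
Sellers supply 419 only when they receive Ps with -49 + 4.5·Ps = 419, i.e. Ps = 104.
s = Ps − Pb = 104 − 82 = 22.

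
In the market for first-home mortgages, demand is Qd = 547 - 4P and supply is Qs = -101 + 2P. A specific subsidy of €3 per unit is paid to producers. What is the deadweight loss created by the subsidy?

Pre-subsidy: 547 - 4P = -101 + 2P gives P* = 108, Q* = 115.
With the subsidy, sellers receive Ps = Pb + 3 for each unit, where Pb is the price buyers pay.
Supply in terms of Pb becomes Qs = -101 + 2(Pb + 3) = -95 + 2Pb. Setting this equal to demand: 547 - 4Pb = -95 + 2Pb, so Pb = 107.
Sellers receive Ps = 107 + 3 = 110; Q' = 547 − 4·107 = 119.
The subsidy expands output by 119 − 115 = 4 past the efficient level; on those units the gap between marginal cost and willingness to pay runs from 0 up to 3.
DWL = ½ × 3 × 4 = 6.

Deadweight loss = €6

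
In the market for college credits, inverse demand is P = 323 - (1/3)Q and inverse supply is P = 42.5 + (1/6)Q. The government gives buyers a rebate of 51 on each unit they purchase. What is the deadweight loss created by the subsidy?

Deadweight loss = 2601

Pre-subsidy: 323 - (1/3)Q = 42.5 + (1/6)Q gives Q* = 561 and P* = 136.
With the rebate, buyers effectively pay Pb = Ps − 51, where Ps is the price sellers receive.
On the curves, Pb = 323 - (1/3)Q and Ps = 42.5 + (1/6)Q; the wedge Ps − Pb = 51 gives 42.5 + (1/6)Q − (323 - (1/3)Q) = 51, so Q' = 663.
Then Pb = 323 − (1/3)·663 = 102 and Ps = 42.5 + (1/6)·663 = 153.
The subsidy expands output by 663 − 561 = 102 past the efficient level; on those units the gap between marginal cost and willingness to pay runs from 0 up to 51.
DWL = ½ × 51 × 102 = 2601.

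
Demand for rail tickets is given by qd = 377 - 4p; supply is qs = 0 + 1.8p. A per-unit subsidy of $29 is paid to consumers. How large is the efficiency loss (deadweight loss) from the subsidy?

Deadweight loss = $522

Pre-subsidy: 377 - 4p = 0 + 1.8p gives p* = 65, q* = 117.
With the rebate, buyers effectively pay pb = ps − 29, where ps is the price sellers receive.
Demand in terms of ps becomes qd = 377 − 4(ps − 29) = 493 - 4ps. Setting this equal to supply: 493 - 4ps = 0 + 1.8ps, so ps = 85.
Buyers pay pb = 85 − 29 = 56; q' = 0 + 1.8·85 = 153.
The subsidy expands output by 153 − 117 = 36 past the efficient level; on those units the gap between marginal cost and willingness to pay runs from 0 up to 29.
DWL = ½ × 29 × 36 = 522.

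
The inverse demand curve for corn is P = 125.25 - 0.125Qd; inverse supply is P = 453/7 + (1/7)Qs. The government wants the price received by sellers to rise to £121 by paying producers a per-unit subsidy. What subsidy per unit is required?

Required subsidy s = £45 per unit

At a seller price of 121, quantity supplied is -453 + 7·121 = 394.
Buyers absorb 394 only when they pay Pb = 125.25 − 0.125·394 = 76.
s = Ps − Pb = 121 − 76 = 45.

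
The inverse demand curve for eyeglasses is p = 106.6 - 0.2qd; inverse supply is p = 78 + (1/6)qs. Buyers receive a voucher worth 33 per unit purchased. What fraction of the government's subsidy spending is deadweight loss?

Pre-subsidy: 106.6 - 0.2q = 78 + (1/6)q gives q* = 78 and p* = 91.
With the rebate, buyers effectively pay pb = ps − 33, where ps is the price sellers receive.
On the curves, pb = 106.6 - 0.2q and ps = 78 + (1/6)q; the wedge ps − pb = 33 gives 78 + (1/6)q − (106.6 - 0.2q) = 33, so q' = 168.
Then pb = 106.6 − 0.2·168 = 73 and ps = 78 + (1/6)·168 = 106.
ΔCS = ½(78 + 168)(91 − 73) = 2214; ΔPS = ½(78 + 168)(106 − 91) = 1845.
Government spending = 33 × 168 = 5544.
DWL = ½ × 33 × (168 − 78) = 1485; fraction = 1485 / 5544 = 15/56.

DWL / government spending = 15/56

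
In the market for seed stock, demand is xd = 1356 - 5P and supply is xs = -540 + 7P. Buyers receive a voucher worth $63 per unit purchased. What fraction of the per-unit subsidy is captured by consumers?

Pre-subsidy: 1356 - 5P = -540 + 7P gives P* = 158, x* = 566.
With the rebate, buyers effectively pay Pb = Ps − 63, where Ps is the price sellers receive.
Demand in terms of Ps becomes xd = 1356 − 5(Ps − 63) = 1671 - 5Ps. Setting this equal to supply: 1671 - 5Ps = -540 + 7Ps, so Ps = 184.25.
Buyers pay Pb = 184.25 − 63 = 121.25; x' = -540 + 7·184.25 = 749.75.
Buyers' price falls by P* − Pb = 158 − 121.25 = 36.75; sellers' price rises by Ps − P* = 184.25 − 158 = 26.25.
So consumers capture 36.75/63 = 7/12 of each unit of subsidy.

Consumer share = 7/12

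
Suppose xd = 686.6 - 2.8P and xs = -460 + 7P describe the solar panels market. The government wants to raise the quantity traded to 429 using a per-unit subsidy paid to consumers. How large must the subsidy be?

At x = 429, invert demand for the buyer price: Pb = (686.6 − 429)/2.8 = 92; invert supply for the seller price: Ps = (429 − (-460))/7 = 127.
The subsidy must fill the gap: s = Ps − Pb = 127 − 92 = 35.

Required subsidy s = 35 per unit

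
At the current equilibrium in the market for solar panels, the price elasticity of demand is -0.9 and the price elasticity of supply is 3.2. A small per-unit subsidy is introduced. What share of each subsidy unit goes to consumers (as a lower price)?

For a small subsidy around the equilibrium, the benefit split depends on the relative slopes, which at a point are proportional to the elasticities.
Buyer share = εs/(εs + |εd|) = 3.2/(3.2 + 0.9) = 32/41; seller share = |εd|/(εs + |εd|) = 9/41.

Consumer share = 32/41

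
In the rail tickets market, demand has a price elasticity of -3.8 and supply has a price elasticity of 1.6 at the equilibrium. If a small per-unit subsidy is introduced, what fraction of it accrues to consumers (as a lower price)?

Consumer share = 8/27

For a small subsidy around the equilibrium, the benefit split depends on the relative slopes, which at a point are proportional to the elasticities.
Buyer share = εs/(εs + |εd|) = 1.6/(1.6 + 3.8) = 8/27; seller share = |εd|/(εs + |εd|) = 19/27.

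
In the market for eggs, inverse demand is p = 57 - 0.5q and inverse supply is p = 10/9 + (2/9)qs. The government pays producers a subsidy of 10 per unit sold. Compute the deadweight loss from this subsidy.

Pre-subsidy: 57 - 0.5q = 10/9 + (2/9)q gives q* = 1006/13 and p* = 238/13.
With the subsidy, sellers receive ps = pb + 10 for each unit, where pb is the price buyers pay.
On the curves, pb = 57 - 0.5q and ps = 10/9 + (2/9)q; the wedge ps − pb = 10 gives 10/9 + (2/9)q − (57 - 0.5q) = 10, so q' = 1186/13.
Then pb = 57 − 0.5·(1186/13) = 148/13 and ps = 10/9 + (2/9)·(1186/13) = 278/13.
The subsidy expands output by 1186/13 − 1006/13 = 180/13 past the efficient level; on those units the gap between marginal cost and willingness to pay runs from 0 up to 10.
DWL = ½ × 10 × 180/13 = 900/13.

Deadweight loss = 900/13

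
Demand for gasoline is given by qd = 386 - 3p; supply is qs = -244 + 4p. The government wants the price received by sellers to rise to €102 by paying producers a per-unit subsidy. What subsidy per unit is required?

Required subsidy s = €28 per unit

At a seller price of 102, quantity supplied is -244 + 4·102 = 164.
Buyers absorb 164 only when they pay pb with 386 − 3·pb = 164, i.e. pb = 74.
s = ps − pb = 102 − 74 = 28.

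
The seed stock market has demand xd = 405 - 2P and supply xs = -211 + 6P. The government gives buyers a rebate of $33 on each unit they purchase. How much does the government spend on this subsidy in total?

Government cost = $9916.5

Pre-subsidy: 405 - 2P = -211 + 6P gives P* = 77, x* = 251.
With the rebate, buyers effectively pay Pb = Ps − 33, where Ps is the price sellers receive.
Demand in terms of Ps becomes xd = 405 − 2(Ps − 33) = 471 - 2Ps. Setting this equal to supply: 471 - 2Ps = -211 + 6Ps, so Ps = 85.25.
Buyers pay Pb = 85.25 − 33 = 52.25; x' = -211 + 6·85.25 = 300.5.
Government outlay = subsidy × quantity = 33 × 300.5 = 9916.5.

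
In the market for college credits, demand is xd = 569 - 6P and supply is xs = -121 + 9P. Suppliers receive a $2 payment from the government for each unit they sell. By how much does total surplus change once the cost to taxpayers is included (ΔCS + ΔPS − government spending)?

Net change in total surplus = -$7.2

Pre-subsidy: 569 - 6P = -121 + 9P gives P* = 46, x* = 293.
With the subsidy, sellers receive Ps = Pb + 2 for each unit, where Pb is the price buyers pay.
Supply in terms of Pb becomes xs = -121 + 9(Pb + 2) = -103 + 9Pb. Setting this equal to demand: 569 - 6Pb = -103 + 9Pb, so Pb = 44.8.
Sellers receive Ps = 44.8 + 2 = 46.8; x' = 569 − 6·44.8 = 300.2.
ΔCS = ½(293 + 300.2)(46 − 44.8) = 355.92; ΔPS = ½(293 + 300.2)(46.8 − 46) = 237.28.
Government spending = 2 × 300.2 = 600.4.
Net change = 355.92 + 237.28 − 600.4 = -7.2. The loss equals the DWL triangle ½·2·7.2.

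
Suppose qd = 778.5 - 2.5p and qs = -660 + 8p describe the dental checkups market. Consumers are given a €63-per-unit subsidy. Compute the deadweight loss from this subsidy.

Deadweight loss = €3780

Pre-subsidy: 778.5 - 2.5p = -660 + 8p gives p* = 137, q* = 436.
With the rebate, buyers effectively pay pb = ps − 63, where ps is the price sellers receive.
Demand in terms of ps becomes qd = 778.5 − 2.5(ps − 63) = 936 - 2.5ps. Setting this equal to supply: 936 - 2.5ps = -660 + 8ps, so ps = 152.
Buyers pay pb = 152 − 63 = 89; q' = -660 + 8·152 = 556.
The subsidy expands output by 556 − 436 = 120 past the efficient level; on those units the gap between marginal cost and willingness to pay runs from 0 up to 63.
DWL = ½ × 63 × 120 = 3780.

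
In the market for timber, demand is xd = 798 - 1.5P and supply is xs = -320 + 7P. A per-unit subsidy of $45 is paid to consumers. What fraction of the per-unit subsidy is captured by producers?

Producer share = 3/17

Pre-subsidy: 798 - 1.5P = -320 + 7P gives P* = 2236/17, x* = 10212/17.
With the rebate, buyers effectively pay Pb = Ps − 45, where Ps is the price sellers receive.
Demand in terms of Ps becomes xd = 798 − 1.5(Ps − 45) = 865.5 - 1.5Ps. Setting this equal to supply: 865.5 - 1.5Ps = -320 + 7Ps, so Ps = 2371/17.
Buyers pay Pb = 2371/17 − 45 = 1606/17; x' = -320 + 7·(2371/17) = 11157/17.
Buyers' price falls by P* − Pb = 2236/17 − 1606/17 = 630/17; sellers' price rises by Ps − P* = 2371/17 − 2236/17 = 135/17.
So producers capture (135/17)/45 = 3/17 of each unit of subsidy.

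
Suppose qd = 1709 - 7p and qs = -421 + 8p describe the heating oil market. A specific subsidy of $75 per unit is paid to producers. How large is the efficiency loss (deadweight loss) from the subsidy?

Deadweight loss = $10500

Pre-subsidy: 1709 - 7p = -421 + 8p gives p* = 142, q* = 715.
With the subsidy, sellers receive ps = pb + 75 for each unit, where pb is the price buyers pay.
Supply in terms of pb becomes qs = -421 + 8(pb + 75) = 179 + 8pb. Setting this equal to demand: 1709 - 7pb = 179 + 8pb, so pb = 102.
Sellers receive ps = 102 + 75 = 177; q' = 1709 − 7·102 = 995.
The subsidy expands output by 995 − 715 = 280 past the efficient level; on those units the gap between marginal cost and willingness to pay runs from 0 up to 75.
DWL = ½ × 75 × 280 = 10500.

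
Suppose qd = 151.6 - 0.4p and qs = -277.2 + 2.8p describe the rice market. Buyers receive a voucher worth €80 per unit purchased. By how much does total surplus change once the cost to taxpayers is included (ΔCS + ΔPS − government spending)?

Net change in total surplus = -€1120

Pre-subsidy: 151.6 - 0.4p = -277.2 + 2.8p gives p* = 134, q* = 98.
With the rebate, buyers effectively pay pb = ps − 80, where ps is the price sellers receive.
Demand in terms of ps becomes qd = 151.6 − 0.4(ps − 80) = 183.6 - 0.4ps. Setting this equal to supply: 183.6 - 0.4ps = -277.2 + 2.8ps, so ps = 144.
Buyers pay pb = 144 − 80 = 64; q' = -277.2 + 2.8·144 = 126.
ΔCS = ½(98 + 126)(134 − 64) = 7840; ΔPS = ½(98 + 126)(144 − 134) = 1120.
Government spending = 80 × 126 = 10080.
Net change = 7840 + 1120 − 10080 = -1120. The loss equals the DWL triangle ½·80·28.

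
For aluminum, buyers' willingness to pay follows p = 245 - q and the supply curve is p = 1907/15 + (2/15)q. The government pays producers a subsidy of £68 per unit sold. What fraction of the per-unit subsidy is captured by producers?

Producer share = 2/17

Pre-subsidy: 245 - q = 1907/15 + (2/15)q gives q* = 104 and p* = 141.
With the subsidy, sellers receive ps = pb + 68 for each unit, where pb is the price buyers pay.
On the curves, pb = 245 - q and ps = 1907/15 + (2/15)q; the wedge ps − pb = 68 gives 1907/15 + (2/15)q − (245 - q) = 68, so q' = 164.
Then pb = 245 − 1·164 = 81 and ps = 1907/15 + (2/15)·164 = 149.
Buyers' price falls by p* − pb = 141 − 81 = 60; sellers' price rises by ps − p* = 149 − 141 = 8.
So producers capture 8/68 = 2/17 of each unit of subsidy.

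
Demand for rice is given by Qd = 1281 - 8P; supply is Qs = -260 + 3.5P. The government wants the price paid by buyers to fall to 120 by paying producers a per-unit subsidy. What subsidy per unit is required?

Required subsidy s = 46 per unit

At a buyer price of 120, quantity demanded is 1281 − 8·120 = 321.
Sellers supply 321 only when they receive Ps with -260 + 3.5·Ps = 321, i.e. Ps = 166.
s = Ps − Pb = 166 − 120 = 46.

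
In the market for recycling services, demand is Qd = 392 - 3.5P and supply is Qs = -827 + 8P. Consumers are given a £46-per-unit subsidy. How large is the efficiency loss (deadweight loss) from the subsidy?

Pre-subsidy: 392 - 3.5P = -827 + 8P gives P* = 106, Q* = 21.
With the rebate, buyers effectively pay Pb = Ps − 46, where Ps is the price sellers receive.
Demand in terms of Ps becomes Qd = 392 − 3.5(Ps − 46) = 553 - 3.5Ps. Setting this equal to supply: 553 - 3.5Ps = -827 + 8Ps, so Ps = 120.
Buyers pay Pb = 120 − 46 = 74; Q' = -827 + 8·120 = 133.
The subsidy expands output by 133 − 21 = 112 past the efficient level; on those units the gap between marginal cost and willingness to pay runs from 0 up to 46.
DWL = ½ × 46 × 112 = 2576.

Deadweight loss = £2576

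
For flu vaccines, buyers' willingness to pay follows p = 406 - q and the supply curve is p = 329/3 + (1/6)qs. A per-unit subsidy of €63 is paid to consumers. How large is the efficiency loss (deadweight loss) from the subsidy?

Deadweight loss = €1701

Pre-subsidy: 406 - q = 329/3 + (1/6)q gives q* = 254 and p* = 152.
With the rebate, buyers effectively pay pb = ps − 63, where ps is the price sellers receive.
On the curves, pb = 406 - q and ps = 329/3 + (1/6)q; the wedge ps − pb = 63 gives 329/3 + (1/6)q − (406 - q) = 63, so q' = 308.
Then pb = 406 − 1·308 = 98 and ps = 329/3 + (1/6)·308 = 161.
The subsidy expands output by 308 − 254 = 54 past the efficient level; on those units the gap between marginal cost and willingness to pay runs from 0 up to 63.
DWL = ½ × 63 × 54 = 1701.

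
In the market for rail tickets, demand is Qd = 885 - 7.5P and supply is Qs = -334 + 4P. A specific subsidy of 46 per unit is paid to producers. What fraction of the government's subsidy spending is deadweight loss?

Pre-subsidy: 885 - 7.5P = -334 + 4P gives P* = 106, Q* = 90.
With the subsidy, sellers receive Ps = Pb + 46 for each unit, where Pb is the price buyers pay.
Supply in terms of Pb becomes Qs = -334 + 4(Pb + 46) = -150 + 4Pb. Setting this equal to demand: 885 - 7.5Pb = -150 + 4Pb, so Pb = 90.
Sellers receive Ps = 90 + 46 = 136; Q' = 885 − 7.5·90 = 210.
ΔCS = ½(90 + 210)(106 − 90) = 2400; ΔPS = ½(90 + 210)(136 − 106) = 4500.
Government spending = 46 × 210 = 9660.
DWL = ½ × 46 × (210 − 90) = 2760; fraction = 2760 / 9660 = 2/7.

DWL / government spending = 2/7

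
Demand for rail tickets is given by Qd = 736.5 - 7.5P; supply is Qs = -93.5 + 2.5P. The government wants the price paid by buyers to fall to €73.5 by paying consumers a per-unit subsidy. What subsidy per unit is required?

Required subsidy s = €38 per unit

At a buyer price of 73.5, quantity demanded is 736.5 − 7.5·73.5 = 185.25.
Sellers supply 185.25 only when they receive Ps with -93.5 + 2.5·Ps = 185.25, i.e. Ps = 111.5.
s = Ps − Pb = 111.5 − 73.5 = 38.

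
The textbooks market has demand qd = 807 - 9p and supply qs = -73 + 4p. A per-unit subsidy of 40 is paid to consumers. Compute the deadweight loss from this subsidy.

Deadweight loss = 28800/13

Pre-subsidy: 807 - 9p = -73 + 4p gives p* = 880/13, q* = 2571/13.
With the rebate, buyers effectively pay pb = ps − 40, where ps is the price sellers receive.
Demand in terms of ps becomes qd = 807 − 9(ps − 40) = 1167 - 9ps. Setting this equal to supply: 1167 - 9ps = -73 + 4ps, so ps = 1240/13.
Buyers pay pb = 1240/13 − 40 = 720/13; q' = -73 + 4·(1240/13) = 4011/13.
The subsidy expands output by 4011/13 − 2571/13 = 1440/13 past the efficient level; on those units the gap between marginal cost and willingness to pay runs from 0 up to 40.
DWL = ½ × 40 × 1440/13 = 28800/13.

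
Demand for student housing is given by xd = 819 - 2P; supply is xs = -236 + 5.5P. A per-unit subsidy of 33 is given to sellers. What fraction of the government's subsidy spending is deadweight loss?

Pre-subsidy: 819 - 2P = -236 + 5.5P gives P* = 422/3, x* = 1613/3.
With the subsidy, sellers receive Ps = Pb + 33 for each unit, where Pb is the price buyers pay.
Supply in terms of Pb becomes xs = -236 + 5.5(Pb + 33) = -54.5 + 5.5Pb. Setting this equal to demand: 819 - 2Pb = -54.5 + 5.5Pb, so Pb = 1747/15.
Sellers receive Ps = 1747/15 + 33 = 2242/15; x' = 819 − 2·(1747/15) = 8791/15.
ΔCS = ½(1613/3 + 8791/15)(422/3 − 1747/15) = 1019788/75; ΔPS = ½(1613/3 + 8791/15)(2242/15 − 422/3) = 370832/75.
Government spending = 33 × 8791/15 = 19340.2.
DWL = ½ × 33 × (8791/15 − 1613/3) = 798.6; fraction = 798.6 / 19340.2 = 363/8791.

DWL / government spending = 363/8791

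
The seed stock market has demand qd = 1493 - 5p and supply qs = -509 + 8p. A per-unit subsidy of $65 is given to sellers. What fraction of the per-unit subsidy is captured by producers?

Producer share = 5/13

Pre-subsidy: 1493 - 5p = -509 + 8p gives p* = 154, q* = 723.
With the subsidy, sellers receive ps = pb + 65 for each unit, where pb is the price buyers pay.
Supply in terms of pb becomes qs = -509 + 8(pb + 65) = 11 + 8pb. Setting this equal to demand: 1493 - 5pb = 11 + 8pb, so pb = 114.
Sellers receive ps = 114 + 65 = 179; q' = 1493 − 5·114 = 923.
Buyers' price falls by p* − pb = 154 − 114 = 40; sellers' price rises by ps − p* = 179 − 154 = 25.
So producers capture 25/65 = 5/13 of each unit of subsidy.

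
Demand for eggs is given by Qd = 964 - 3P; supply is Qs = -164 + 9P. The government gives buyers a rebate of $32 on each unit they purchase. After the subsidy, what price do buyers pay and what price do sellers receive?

Pre-subsidy: 964 - 3P = -164 + 9P gives P* = 94, Q* = 682.
With the rebate, buyers effectively pay Pb = Ps − 32, where Ps is the price sellers receive.
Demand in terms of Ps becomes Qd = 964 − 3(Ps − 32) = 1060 - 3Ps. Setting this equal to supply: 1060 - 3Ps = -164 + 9Ps, so Ps = 102.
Buyers pay Pb = 102 − 32 = 70; Q' = -164 + 9·102 = 754.

Buyers pay $70; sellers receive $102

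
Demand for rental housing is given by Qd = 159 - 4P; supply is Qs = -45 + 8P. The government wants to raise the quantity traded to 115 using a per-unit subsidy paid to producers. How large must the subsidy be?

Required subsidy s = 9 per unit

At Q = 115, invert demand for the buyer price: Pb = (159 − 115)/4 = 11; invert supply for the seller price: Ps = (115 − (-45))/8 = 20.
The subsidy must fill the gap: s = Ps − Pb = 20 − 11 = 9.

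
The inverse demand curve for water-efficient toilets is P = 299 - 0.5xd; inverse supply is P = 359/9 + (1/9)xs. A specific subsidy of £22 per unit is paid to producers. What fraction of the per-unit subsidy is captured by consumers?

Consumer share = 9/11

Pre-subsidy: 299 - 0.5x = 359/9 + (1/9)x gives x* = 424 and P* = 87.
With the subsidy, sellers receive Ps = Pb + 22 for each unit, where Pb is the price buyers pay.
On the curves, Pb = 299 - 0.5x and Ps = 359/9 + (1/9)x; the wedge Ps − Pb = 22 gives 359/9 + (1/9)x − (299 - 0.5x) = 22, so x' = 460.
Then Pb = 299 − 0.5·460 = 69 and Ps = 359/9 + (1/9)·460 = 91.
Buyers' price falls by P* − Pb = 87 − 69 = 18; sellers' price rises by Ps − P* = 91 − 87 = 4.
So consumers capture 18/22 = 9/11 of each unit of subsidy.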